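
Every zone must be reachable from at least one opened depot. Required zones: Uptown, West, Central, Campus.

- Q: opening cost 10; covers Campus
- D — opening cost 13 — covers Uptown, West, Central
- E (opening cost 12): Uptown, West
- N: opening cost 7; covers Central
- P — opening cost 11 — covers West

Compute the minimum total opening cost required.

23

Choose Q and D: together they cover Uptown, West, Central, Campus — every zone.
Total opening cost: 10 + 13 = 23.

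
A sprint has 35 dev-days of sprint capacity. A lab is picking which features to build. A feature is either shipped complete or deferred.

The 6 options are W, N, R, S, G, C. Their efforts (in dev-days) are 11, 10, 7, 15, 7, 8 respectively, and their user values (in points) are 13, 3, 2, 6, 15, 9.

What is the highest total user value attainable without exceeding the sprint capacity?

39

Treat it as a binary knapsack problem.
W + R + G + C: effort 11 + 7 + 7 + 8 = 33 ≤ 35, user value 13 + 2 + 15 + 9 = 39.
W + S + G: effort 11 + 15 + 7 = 33 ≤ 35, user value 13 + 6 + 15 = 34.
W + G + C: effort 11 + 7 + 8 = 26 ≤ 35, user value 13 + 15 + 9 = 37.
Best is W, R, G, and C with total user value 39.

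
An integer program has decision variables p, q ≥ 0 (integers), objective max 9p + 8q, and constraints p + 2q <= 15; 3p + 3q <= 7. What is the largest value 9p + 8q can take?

18

Relaxing integrality, the LP optimum is 21.00 at (p,q) = (2.33, 0), which is not an integer point.
(p,q)=(2,0): 1·2+2·0=2≤15, 3·2+3·0=6≤7, objective 18.
(p,q)=(1,1): 1·1+2·1=3≤15, 3·1+3·1=6≤7, objective 17.
(p,q)=(1,0): 1·1+2·0=1≤15, 3·1+3·0=3≤7, objective 9.
The best lattice point is (2,0), giving 18.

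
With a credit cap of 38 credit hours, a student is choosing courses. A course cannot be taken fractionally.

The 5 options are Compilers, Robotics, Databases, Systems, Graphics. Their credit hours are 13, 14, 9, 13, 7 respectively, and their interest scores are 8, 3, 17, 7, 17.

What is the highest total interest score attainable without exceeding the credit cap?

Allowing fractional choices, the relaxed optimum would be about 46.8, but courses are indivisible.
Robotics + Databases + Graphics: credit hours 14 + 9 + 7 = 30 ≤ 38, interest score 3 + 17 + 17 = 37.
Compilers + Databases + Graphics: credit hours 13 + 9 + 7 = 29 ≤ 38, interest score 8 + 17 + 17 = 42.
Databases + Systems + Graphics: credit hours 9 + 13 + 7 = 29 ≤ 38, interest score 17 + 7 + 17 = 41.
Best is Compilers, Databases, and Graphics with total interest score 42.

42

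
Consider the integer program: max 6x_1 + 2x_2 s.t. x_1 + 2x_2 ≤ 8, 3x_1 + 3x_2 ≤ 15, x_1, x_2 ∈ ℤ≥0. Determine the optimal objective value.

(x_1,x_2)=(5,0) is feasible, giving 30.
(x_1,x_2)=(4,1) is feasible, giving 26.
(x_1,x_2)=(4,0) is feasible, giving 24.
No feasible integer point exceeds 30.

30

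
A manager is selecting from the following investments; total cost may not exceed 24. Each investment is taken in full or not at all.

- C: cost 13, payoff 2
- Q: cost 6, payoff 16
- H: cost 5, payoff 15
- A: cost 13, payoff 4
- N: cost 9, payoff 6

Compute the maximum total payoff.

37

Allowing fractional choices, the relaxed optimum would be about 38.2, but investments are indivisible.
Q + H + N: cost 6 + 5 + 9 = 20 ≤ 24, payoff 16 + 15 + 6 = 37.
Q + H + A: cost 6 + 5 + 13 = 24 ≤ 24, payoff 16 + 15 + 4 = 35.
Best is Q, H, and N with total payoff 37.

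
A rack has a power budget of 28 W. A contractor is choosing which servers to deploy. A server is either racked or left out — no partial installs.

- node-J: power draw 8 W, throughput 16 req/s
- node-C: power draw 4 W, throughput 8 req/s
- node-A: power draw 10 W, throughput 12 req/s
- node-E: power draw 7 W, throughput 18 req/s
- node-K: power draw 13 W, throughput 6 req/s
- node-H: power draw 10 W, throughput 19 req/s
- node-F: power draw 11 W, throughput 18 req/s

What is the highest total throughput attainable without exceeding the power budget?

This is a 0-1 knapsack instance.
Take node-E, node-H, and node-F: power draw 7 + 10 + 11 = 28 ≤ 28, throughput 18 + 19 + 18 = 55.
No other feasible combination does better.

55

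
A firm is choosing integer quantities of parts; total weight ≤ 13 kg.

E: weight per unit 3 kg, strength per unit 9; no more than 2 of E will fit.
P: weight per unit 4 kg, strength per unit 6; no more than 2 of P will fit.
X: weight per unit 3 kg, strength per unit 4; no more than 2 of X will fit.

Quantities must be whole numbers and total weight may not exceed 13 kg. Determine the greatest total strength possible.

Take 2×E, 1×P, and 1×X: weight 13 ≤ 13, strength 2·9 + 1·6 + 1·4 = 28.
E has the best ratio (9/3) and is taken to its limit of 2; remaining capacity is filled optimally with the others.

28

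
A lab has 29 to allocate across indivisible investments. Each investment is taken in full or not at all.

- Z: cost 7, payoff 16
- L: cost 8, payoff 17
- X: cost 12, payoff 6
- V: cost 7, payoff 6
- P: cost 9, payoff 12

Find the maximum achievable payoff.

Take Z, L, and P: cost 7 + 8 + 9 = 24 ≤ 29, payoff 16 + 17 + 12 = 45.
No other feasible combination does better.

45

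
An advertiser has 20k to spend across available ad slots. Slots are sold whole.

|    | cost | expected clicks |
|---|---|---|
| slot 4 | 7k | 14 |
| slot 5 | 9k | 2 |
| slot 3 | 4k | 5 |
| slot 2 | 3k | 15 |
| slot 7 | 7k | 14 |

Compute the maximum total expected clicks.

Allowing fractional choices, the relaxed optimum would be about 46.8, but ad slots are indivisible.
slot 4 + slot 3 + slot 2: cost 7 + 4 + 3 = 14 ≤ 20, expected clicks 14 + 5 + 15 = 34.
slot 4 + slot 2 + slot 7: cost 7 + 3 + 7 = 17 ≤ 20, expected clicks 14 + 15 + 14 = 43.
slot 3 + slot 2 + slot 7: cost 4 + 3 + 7 = 14 ≤ 20, expected clicks 5 + 15 + 14 = 34.
Best is slot 4, slot 2, and slot 7 with total expected clicks 43.

43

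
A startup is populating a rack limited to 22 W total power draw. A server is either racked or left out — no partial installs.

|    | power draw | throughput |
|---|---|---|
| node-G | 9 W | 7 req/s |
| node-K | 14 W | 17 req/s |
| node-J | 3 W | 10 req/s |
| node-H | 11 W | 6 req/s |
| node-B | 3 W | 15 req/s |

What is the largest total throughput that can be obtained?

42

This is a 0-1 knapsack instance.
Take node-K, node-J, and node-B: power draw 14 + 3 + 3 = 20 ≤ 22, throughput 17 + 10 + 15 = 42.
No other feasible combination does better.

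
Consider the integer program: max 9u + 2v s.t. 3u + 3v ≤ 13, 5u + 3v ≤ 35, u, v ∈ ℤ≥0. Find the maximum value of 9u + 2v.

36

(u,v)=(4,0) is feasible, giving 36.
(u,v)=(3,1) is feasible, giving 29.
No feasible integer point exceeds 36.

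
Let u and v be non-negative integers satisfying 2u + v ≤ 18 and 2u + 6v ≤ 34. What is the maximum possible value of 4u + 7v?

49

Relaxing integrality, the LP optimum is 52.00 at (u,v) = (7.4, 3.2), which is not an integer point.
(u,v)=(7,3) is feasible, giving 49.
(u,v)=(8,2) is feasible, giving 46.
Maximum is 49 at (u,v)=(7,3).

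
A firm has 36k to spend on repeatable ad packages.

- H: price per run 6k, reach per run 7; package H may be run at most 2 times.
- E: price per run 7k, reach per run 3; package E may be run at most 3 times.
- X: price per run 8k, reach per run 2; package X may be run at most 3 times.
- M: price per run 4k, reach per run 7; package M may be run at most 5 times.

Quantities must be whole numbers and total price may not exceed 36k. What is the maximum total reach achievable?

49

This is a bounded integer knapsack.
M has the best ratio (7/4); taking only M gives at most 5×7 = 35 (stopped by the supply cap of 5).
Mixing does better — 2×H and 5×M: price 32 ≤ 36, reach 2·7 + 5·7 = 49.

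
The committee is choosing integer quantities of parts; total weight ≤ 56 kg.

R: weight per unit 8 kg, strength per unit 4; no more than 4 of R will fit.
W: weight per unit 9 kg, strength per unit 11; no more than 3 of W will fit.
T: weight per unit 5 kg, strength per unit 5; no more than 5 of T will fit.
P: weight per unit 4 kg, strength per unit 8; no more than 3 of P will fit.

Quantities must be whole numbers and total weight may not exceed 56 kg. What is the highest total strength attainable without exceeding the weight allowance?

72

Take 3×W, 3×T, and 3×P: weight 54 ≤ 56, strength 3·11 + 3·5 + 3·8 = 72.
P has the best ratio (8/4) and is taken to its limit of 3; remaining capacity is filled optimally with the others.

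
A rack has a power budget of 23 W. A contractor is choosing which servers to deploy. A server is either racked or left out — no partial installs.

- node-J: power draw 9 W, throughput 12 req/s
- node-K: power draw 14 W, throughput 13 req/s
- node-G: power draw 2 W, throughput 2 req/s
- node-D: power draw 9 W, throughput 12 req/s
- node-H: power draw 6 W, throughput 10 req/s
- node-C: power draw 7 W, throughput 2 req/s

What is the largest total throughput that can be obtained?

Allowing fractional choices, the relaxed optimum would be about 32.7, but servers are indivisible.
node-K + node-G + node-H: power draw 14 + 2 + 6 = 22 ≤ 23, throughput 13 + 2 + 10 = 25.
node-J + node-G + node-D: power draw 9 + 2 + 9 = 20 ≤ 23, throughput 12 + 2 + 12 = 26.
node-J + node-K: power draw 9 + 14 = 23 ≤ 23, throughput 12 + 13 = 25.
Best is node-J, node-G, and node-D with total throughput 26.

26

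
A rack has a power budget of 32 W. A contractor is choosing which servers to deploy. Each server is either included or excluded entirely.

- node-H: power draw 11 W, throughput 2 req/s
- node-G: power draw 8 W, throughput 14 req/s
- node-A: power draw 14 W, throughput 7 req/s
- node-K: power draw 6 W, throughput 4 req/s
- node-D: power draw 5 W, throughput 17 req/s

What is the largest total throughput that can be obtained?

This is a 0-1 knapsack instance.
node-H + node-G + node-K + node-D: power draw 11 + 8 + 6 + 5 = 30 ≤ 32, throughput 2 + 14 + 4 + 17 = 37.
node-G + node-A + node-D: power draw 8 + 14 + 5 = 27 ≤ 32, throughput 14 + 7 + 17 = 38.
node-G + node-K + node-D: power draw 8 + 6 + 5 = 19 ≤ 32, throughput 14 + 4 + 17 = 35.
Best is node-G, node-A, and node-D with total throughput 38.

38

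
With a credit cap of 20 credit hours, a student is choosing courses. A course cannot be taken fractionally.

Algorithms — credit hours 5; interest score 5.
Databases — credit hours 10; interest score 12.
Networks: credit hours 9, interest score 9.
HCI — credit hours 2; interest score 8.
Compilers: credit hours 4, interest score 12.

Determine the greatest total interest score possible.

34

Take Algorithms, Networks, HCI, and Compilers: credit hours 5 + 9 + 2 + 4 = 20 ≤ 20, interest score 5 + 9 + 8 + 12 = 34.
No other feasible combination does better.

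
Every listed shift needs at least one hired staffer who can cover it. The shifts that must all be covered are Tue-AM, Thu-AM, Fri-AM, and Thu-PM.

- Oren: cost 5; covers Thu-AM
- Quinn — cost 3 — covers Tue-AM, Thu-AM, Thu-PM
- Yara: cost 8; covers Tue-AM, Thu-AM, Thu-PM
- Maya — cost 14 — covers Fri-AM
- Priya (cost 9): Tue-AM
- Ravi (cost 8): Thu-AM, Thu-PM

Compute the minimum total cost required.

This is a weighted set-cover instance.
Choose Quinn and Maya: together they cover Tue-AM, Thu-AM, Fri-AM, Thu-PM — every shift.
Total cost: 3 + 14 = 17.
No cover costs less than 17.

17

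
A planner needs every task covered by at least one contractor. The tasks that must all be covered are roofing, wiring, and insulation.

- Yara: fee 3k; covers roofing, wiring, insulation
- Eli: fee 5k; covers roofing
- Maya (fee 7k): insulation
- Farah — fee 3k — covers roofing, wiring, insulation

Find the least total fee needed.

Yara alone covers roofing, wiring, insulation — every task.
Total fee: 3.
No cover costs less than 3.

3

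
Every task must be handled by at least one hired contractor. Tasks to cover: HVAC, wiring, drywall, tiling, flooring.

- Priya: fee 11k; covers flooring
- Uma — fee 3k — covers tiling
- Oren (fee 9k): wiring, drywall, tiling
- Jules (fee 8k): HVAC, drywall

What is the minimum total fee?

28

The greedy cost-per-new-task heuristic would pick Uma, Jules, Oren, and Priya for 31, but a cheaper cover exists.
Choose Priya, Oren, and Jules: together they cover HVAC, wiring, drywall, tiling, flooring — every task.
Total fee: 11 + 9 + 8 = 28.
No cover costs less than 28.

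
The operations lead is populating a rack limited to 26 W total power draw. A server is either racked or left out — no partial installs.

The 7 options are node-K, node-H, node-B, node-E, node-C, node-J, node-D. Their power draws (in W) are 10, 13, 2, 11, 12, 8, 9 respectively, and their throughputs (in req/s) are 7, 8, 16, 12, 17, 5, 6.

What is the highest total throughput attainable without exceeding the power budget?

45

This is an integer program with binary decision variables.
node-B + node-E + node-C: power draw 2 + 11 + 12 = 25 ≤ 26, throughput 16 + 12 + 17 = 45.
node-K + node-B + node-C: power draw 10 + 2 + 12 = 24 ≤ 26, throughput 7 + 16 + 17 = 40.
Best is node-B, node-E, and node-C with total throughput 45.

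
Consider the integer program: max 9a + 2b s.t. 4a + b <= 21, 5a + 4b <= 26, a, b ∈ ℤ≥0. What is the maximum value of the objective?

(a,b)=(5,0): 4·5+1·0=20≤21, 5·5+4·0=25≤26, objective 45.
(a,b)=(4,1): 4·4+1·1=17≤21, 5·4+4·1=24≤26, objective 38.
(a,b)=(4,0): 4·4+1·0=16≤21, 5·4+4·0=20≤26, objective 36.
No feasible integer point exceeds 45.

45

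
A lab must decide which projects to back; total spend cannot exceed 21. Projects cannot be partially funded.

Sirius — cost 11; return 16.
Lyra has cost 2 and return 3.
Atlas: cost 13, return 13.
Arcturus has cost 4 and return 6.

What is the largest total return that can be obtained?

25

Allowing fractional choices, the relaxed optimum would be about 29.0, but projects are indivisible.
Sirius + Arcturus: cost 11 + 4 = 15 ≤ 21, return 16 + 6 = 22.
Sirius + Lyra + Arcturus: cost 11 + 2 + 4 = 17 ≤ 21, return 16 + 3 + 6 = 25.
Best is Sirius, Lyra, and Arcturus with total return 25.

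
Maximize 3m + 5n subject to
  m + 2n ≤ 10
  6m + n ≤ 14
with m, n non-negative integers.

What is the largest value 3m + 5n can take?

(m,n)=(0,5): 1·0+2·5=10≤10, 6·0+1·5=5≤14, objective 25.
(m,n)=(1,4): 1·1+2·4=9≤10, 6·1+1·4=10≤14, objective 23.
No feasible integer point exceeds 25.

25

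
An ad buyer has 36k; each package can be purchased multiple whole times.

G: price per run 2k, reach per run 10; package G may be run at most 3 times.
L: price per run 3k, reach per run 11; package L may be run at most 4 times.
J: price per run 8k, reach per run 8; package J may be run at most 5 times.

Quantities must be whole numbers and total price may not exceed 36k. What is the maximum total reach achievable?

90

Take 3×G, 4×L, and 2×J: price 34 ≤ 36, reach 3·10 + 4·11 + 2·8 = 90.
G has the best ratio (10/2) and is taken to its limit of 3; remaining capacity is filled optimally with the others.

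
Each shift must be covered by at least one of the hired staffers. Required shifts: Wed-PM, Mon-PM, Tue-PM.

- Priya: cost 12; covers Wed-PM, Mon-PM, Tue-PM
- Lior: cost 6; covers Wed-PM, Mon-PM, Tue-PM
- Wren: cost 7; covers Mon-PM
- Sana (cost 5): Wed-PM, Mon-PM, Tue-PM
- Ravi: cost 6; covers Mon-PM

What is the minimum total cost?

5

Sana alone covers Wed-PM, Mon-PM, Tue-PM — every shift.
Total cost: 5.
No cover costs less than 5.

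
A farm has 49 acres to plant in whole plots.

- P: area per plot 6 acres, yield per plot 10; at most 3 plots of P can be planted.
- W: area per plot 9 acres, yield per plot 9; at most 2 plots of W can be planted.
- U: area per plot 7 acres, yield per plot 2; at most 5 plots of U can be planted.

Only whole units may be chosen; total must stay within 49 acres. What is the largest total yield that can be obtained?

50

This is a bounded integer knapsack.
P has the best ratio (10/6); taking only P gives at most 3×10 = 30 (stopped by the supply cap of 3).
Mixing does better — 3×P, 2×W, and 1×U: area 43 ≤ 49, yield 3·10 + 2·9 + 1·2 = 50.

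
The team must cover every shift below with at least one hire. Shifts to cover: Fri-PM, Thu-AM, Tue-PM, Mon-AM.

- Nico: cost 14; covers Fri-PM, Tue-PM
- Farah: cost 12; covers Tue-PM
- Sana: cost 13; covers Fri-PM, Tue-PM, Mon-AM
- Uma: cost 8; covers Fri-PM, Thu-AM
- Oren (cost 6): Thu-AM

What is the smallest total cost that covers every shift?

19

This is a weighted set-cover instance.
The greedy cost-per-new-shift heuristic would pick Uma and Sana for 21, but a cheaper cover exists.
Choose Sana and Oren: together they cover Fri-PM, Thu-AM, Tue-PM, Mon-AM — every shift.
Total cost: 13 + 6 = 19.
No cover costs less than 19.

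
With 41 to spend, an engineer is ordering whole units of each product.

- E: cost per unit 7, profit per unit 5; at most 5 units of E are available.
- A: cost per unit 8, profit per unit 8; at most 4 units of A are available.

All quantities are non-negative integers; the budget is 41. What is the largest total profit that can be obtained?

37

This is a bounded integer knapsack.
A has the best ratio (8/8); taking only A gives at most 4×8 = 32 (stopped by the supply cap of 4).
Mixing does better — 1×E and 4×A: cost 39 ≤ 41, profit 1·5 + 4·8 = 37.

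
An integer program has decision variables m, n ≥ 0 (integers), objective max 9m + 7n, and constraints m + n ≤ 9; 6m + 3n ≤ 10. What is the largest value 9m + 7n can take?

21

The continuous relaxation peaks at (0, 3.33) with value 23.33; rounding to a feasible lattice point costs some objective.
(m,n)=(0,3): 1·0+1·3=3≤9, 6·0+3·3=9≤10, objective 21.
(m,n)=(0,2): 1·0+1·2=2≤9, 6·0+3·2=6≤10, objective 14.
Maximum is 21 at (m,n)=(0,3).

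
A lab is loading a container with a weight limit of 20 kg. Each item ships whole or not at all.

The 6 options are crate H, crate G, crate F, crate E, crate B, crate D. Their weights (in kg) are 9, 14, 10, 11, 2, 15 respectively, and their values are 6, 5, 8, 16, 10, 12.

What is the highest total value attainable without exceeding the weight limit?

crate H + crate E: weight 9 + 11 = 20 ≤ 20, value 6 + 16 = 22.
crate E + crate B: weight 11 + 2 = 13 ≤ 20, value 16 + 10 = 26.
crate B + crate D: weight 2 + 15 = 17 ≤ 20, value 10 + 12 = 22.
Best is crate E and crate B with total value 26.

26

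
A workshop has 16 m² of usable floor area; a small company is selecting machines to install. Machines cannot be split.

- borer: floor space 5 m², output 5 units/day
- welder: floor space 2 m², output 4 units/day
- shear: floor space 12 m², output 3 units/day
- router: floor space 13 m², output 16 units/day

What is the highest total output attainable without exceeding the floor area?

Allowing fractional choices, the relaxed optimum would be about 21.0, but machines are indivisible.
welder + router: floor space 2 + 13 = 15 ≤ 16, output 4 + 16 = 20.
router: floor space 13 ≤ 16, output 16.
Best is welder and router with total output 20.

20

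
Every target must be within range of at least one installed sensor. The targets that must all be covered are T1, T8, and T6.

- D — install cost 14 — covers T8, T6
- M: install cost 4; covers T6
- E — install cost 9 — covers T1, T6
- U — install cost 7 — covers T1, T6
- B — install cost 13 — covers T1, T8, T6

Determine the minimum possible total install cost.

B alone covers T1, T8, T6 — every target.
Total install cost: 13.

13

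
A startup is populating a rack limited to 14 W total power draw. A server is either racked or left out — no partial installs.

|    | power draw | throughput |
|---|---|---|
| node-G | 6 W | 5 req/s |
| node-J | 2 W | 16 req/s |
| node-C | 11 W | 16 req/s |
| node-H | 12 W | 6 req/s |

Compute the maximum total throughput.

Allowing fractional choices, the relaxed optimum would be about 32.8, but servers are indivisible.
node-J + node-H: power draw 2 + 12 = 14 ≤ 14, throughput 16 + 6 = 22.
node-G + node-J: power draw 6 + 2 = 8 ≤ 14, throughput 5 + 16 = 21.
node-J + node-C: power draw 2 + 11 = 13 ≤ 14, throughput 16 + 16 = 32.
Best is node-J and node-C with total throughput 32.

32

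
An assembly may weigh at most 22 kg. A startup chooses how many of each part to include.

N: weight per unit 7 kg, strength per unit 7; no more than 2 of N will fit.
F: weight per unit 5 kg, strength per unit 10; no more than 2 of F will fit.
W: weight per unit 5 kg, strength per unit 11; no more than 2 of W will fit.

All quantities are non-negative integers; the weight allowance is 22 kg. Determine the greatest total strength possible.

2×F and 2×W: weight 20 ≤ 22, strength 2·10 + 2·11 = 42.
1×N, 1×F, and 2×W: weight 22 ≤ 22, strength 1·7 + 1·10 + 2·11 = 39.
Best is 42.

42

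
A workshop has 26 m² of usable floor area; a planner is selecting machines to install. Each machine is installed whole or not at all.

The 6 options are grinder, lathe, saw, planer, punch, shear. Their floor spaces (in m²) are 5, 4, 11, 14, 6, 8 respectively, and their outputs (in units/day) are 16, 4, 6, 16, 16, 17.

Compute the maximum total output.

Take grinder, lathe, punch, and shear: floor space 5 + 4 + 6 + 8 = 23 ≤ 26, output 16 + 4 + 16 + 17 = 53.
No other feasible combination does better.

53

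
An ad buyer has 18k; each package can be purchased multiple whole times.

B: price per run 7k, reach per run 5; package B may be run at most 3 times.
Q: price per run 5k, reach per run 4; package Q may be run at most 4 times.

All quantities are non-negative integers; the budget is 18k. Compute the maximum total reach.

13

This is a bounded integer knapsack.
Q has the best ratio (4/5); taking only Q gives at most 3×4 = 12 (stopped by the price limit).
Mixing does better — 1×B and 2×Q: price 17 ≤ 18, reach 1·5 + 2·4 = 13.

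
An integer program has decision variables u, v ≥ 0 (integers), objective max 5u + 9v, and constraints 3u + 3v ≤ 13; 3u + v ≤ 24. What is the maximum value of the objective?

36

Relaxing integrality, the LP optimum is 39.00 at (u,v) = (0, 4.33), which is not an integer point.
(u,v)=(0,4): 3·0+3·4=12≤13, 3·0+1·4=4≤24, objective 36.
(u,v)=(1,3): 3·1+3·3=12≤13, 3·1+1·3=6≤24, objective 32.
(u,v)=(0,3): 3·0+3·3=9≤13, 3·0+1·3=3≤24, objective 27.
The best lattice point is (0,4), giving 36.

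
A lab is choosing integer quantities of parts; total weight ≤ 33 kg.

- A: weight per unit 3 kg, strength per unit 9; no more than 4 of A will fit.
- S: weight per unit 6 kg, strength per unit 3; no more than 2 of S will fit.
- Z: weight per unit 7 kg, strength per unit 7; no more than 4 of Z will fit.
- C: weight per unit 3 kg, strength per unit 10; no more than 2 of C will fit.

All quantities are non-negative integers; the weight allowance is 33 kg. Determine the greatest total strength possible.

C has the best ratio (10/3); taking only C gives at most 2×10 = 20 (stopped by the supply cap of 2).
Mixing does better — 4×A, 2×Z, and 2×C: weight 32 ≤ 33, strength 4·9 + 2·7 + 2·10 = 70.

70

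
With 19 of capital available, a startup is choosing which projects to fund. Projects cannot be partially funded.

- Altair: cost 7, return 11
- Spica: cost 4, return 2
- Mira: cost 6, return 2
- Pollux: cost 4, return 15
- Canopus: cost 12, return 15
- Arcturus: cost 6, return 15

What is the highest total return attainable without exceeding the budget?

41

Treat it as a binary knapsack problem.
Mira + Pollux + Arcturus: cost 6 + 4 + 6 = 16 ≤ 19, return 2 + 15 + 15 = 32.
Spica + Pollux + Arcturus: cost 4 + 4 + 6 = 14 ≤ 19, return 2 + 15 + 15 = 32.
Altair + Pollux + Arcturus: cost 7 + 4 + 6 = 17 ≤ 19, return 11 + 15 + 15 = 41.
Best is Altair, Pollux, and Arcturus with total return 41.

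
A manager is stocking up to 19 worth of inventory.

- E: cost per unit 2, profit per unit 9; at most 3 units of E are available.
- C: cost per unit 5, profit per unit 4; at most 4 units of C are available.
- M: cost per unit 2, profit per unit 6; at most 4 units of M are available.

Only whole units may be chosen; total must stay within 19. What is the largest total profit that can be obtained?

E has the best ratio (9/2); taking only E gives at most 3×9 = 27 (stopped by the supply cap of 3).
Mixing does better — 3×E, 1×C, and 4×M: cost 19 ≤ 19, profit 3·9 + 1·4 + 4·6 = 55.

55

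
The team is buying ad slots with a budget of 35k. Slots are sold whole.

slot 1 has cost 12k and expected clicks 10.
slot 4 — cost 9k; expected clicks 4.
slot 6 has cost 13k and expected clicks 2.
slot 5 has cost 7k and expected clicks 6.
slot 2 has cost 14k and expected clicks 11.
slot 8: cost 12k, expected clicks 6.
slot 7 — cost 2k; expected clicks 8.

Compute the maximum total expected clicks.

This is an integer program with binary decision variables.
slot 5 + slot 2 + slot 8 + slot 7: cost 7 + 14 + 12 + 2 = 35 ≤ 35, expected clicks 6 + 11 + 6 + 8 = 31.
slot 1 + slot 5 + slot 2 + slot 7: cost 12 + 7 + 14 + 2 = 35 ≤ 35, expected clicks 10 + 6 + 11 + 8 = 35.
Best is slot 1, slot 5, slot 2, and slot 7 with total expected clicks 35.

35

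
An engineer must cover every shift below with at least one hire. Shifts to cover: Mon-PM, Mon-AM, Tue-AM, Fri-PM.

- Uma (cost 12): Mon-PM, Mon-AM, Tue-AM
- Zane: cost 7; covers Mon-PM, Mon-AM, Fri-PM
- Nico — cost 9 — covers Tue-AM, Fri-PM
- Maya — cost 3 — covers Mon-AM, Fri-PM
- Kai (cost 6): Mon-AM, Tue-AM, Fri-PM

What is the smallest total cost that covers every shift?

13

The greedy cost-per-new-shift heuristic would pick Maya and Uma for 15, but a cheaper cover exists.
Choose Zane and Kai: together they cover Mon-PM, Mon-AM, Tue-AM, Fri-PM — every shift.
Total cost: 7 + 6 = 13.
No cover costs less than 13.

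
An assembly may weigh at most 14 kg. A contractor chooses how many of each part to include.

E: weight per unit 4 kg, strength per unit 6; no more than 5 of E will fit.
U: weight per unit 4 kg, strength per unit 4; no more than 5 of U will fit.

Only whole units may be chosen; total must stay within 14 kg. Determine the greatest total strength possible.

18

E has the best ratio (6/4); taking only E gives at most 3×6 = 18 (stopped by the weight limit).
Optimal: 3×E: weight 12 ≤ 14, strength 3·6 = 18.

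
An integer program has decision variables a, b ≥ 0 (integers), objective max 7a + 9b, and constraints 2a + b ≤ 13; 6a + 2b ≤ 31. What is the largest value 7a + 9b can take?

(a,b)=(0,13): 2·0+1·13=13≤13, 6·0+2·13=26≤31, objective 117.
(a,b)=(0,12): 2·0+1·12=12≤13, 6·0+2·12=24≤31, objective 108.
The best lattice point is (0,13), giving 117.

117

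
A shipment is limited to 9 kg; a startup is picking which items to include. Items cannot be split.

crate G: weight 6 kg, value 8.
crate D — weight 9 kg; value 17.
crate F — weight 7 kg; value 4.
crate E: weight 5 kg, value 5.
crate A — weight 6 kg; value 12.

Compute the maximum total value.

crate A: weight 6 ≤ 9, value 12.
crate D: weight 9 ≤ 9, value 17.
Best is crate D with total value 17.

17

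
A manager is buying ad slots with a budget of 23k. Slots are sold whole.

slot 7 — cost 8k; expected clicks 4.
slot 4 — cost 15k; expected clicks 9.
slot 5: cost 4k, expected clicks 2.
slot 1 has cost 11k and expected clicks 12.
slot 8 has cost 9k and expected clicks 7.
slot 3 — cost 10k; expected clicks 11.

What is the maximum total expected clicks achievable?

This is an integer program with binary decision variables.
slot 5 + slot 8 + slot 3: cost 4 + 9 + 10 = 23 ≤ 23, expected clicks 2 + 7 + 11 = 20.
slot 1 + slot 3: cost 11 + 10 = 21 ≤ 23, expected clicks 12 + 11 = 23.
slot 1 + slot 8: cost 11 + 9 = 20 ≤ 23, expected clicks 12 + 7 = 19.
Best is slot 1 and slot 3 with total expected clicks 23.

23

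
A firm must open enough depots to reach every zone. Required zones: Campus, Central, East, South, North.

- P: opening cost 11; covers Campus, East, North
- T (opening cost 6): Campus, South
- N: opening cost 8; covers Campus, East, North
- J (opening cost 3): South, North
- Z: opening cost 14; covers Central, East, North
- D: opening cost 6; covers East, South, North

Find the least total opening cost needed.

20

The greedy cost-per-new-zone heuristic would pick J, N, and Z for 25, but a cheaper cover exists.
Choose T and Z: together they cover Campus, Central, East, South, North — every zone.
Total opening cost: 6 + 14 = 20.
No cover costs less than 20.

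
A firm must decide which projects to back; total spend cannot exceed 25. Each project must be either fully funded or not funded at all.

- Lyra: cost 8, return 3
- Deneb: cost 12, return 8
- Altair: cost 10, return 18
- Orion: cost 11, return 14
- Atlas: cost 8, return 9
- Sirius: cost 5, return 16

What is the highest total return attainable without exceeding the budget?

43

Allowing fractional choices, the relaxed optimum would be about 46.7, but projects are indivisible.
Lyra + Altair + Sirius: cost 8 + 10 + 5 = 23 ≤ 25, return 3 + 18 + 16 = 37.
Orion + Atlas + Sirius: cost 11 + 8 + 5 = 24 ≤ 25, return 14 + 9 + 16 = 39.
Altair + Atlas + Sirius: cost 10 + 8 + 5 = 23 ≤ 25, return 18 + 9 + 16 = 43.
Best is Altair, Atlas, and Sirius with total return 43.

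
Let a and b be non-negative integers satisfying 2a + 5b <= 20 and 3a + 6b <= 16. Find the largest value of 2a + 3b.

The continuous relaxation peaks at (5.33, 0) with value 10.67; rounding to a feasible lattice point costs some objective.
(a,b)=(5,0) is feasible, giving 10.
(a,b)=(4,0) is feasible, giving 8.
No feasible integer point exceeds 10.

10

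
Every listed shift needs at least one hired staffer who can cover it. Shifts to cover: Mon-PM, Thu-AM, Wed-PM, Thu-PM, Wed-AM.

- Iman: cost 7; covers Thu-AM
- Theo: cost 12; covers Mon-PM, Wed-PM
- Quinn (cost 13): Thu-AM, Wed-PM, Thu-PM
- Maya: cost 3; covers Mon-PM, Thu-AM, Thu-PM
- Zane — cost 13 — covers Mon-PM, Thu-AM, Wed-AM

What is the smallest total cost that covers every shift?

26

The greedy cost-per-new-shift heuristic would pick Maya, Theo, and Zane for 28, but a cheaper cover exists.
Choose Quinn and Zane: together they cover Mon-PM, Thu-AM, Wed-PM, Thu-PM, Wed-AM — every shift.
Total cost: 13 + 13 = 26.
No cover costs less than 26.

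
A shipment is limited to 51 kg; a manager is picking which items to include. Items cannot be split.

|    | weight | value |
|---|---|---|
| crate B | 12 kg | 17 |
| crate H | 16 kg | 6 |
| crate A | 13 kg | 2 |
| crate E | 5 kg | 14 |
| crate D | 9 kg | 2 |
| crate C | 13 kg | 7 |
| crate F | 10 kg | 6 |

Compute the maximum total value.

46

This is a 0-1 knapsack instance.
crate B + crate E + crate C + crate F: weight 12 + 5 + 13 + 10 = 40 ≤ 51, value 17 + 14 + 7 + 6 = 44.
crate B + crate E + crate D + crate C + crate F: weight 12 + 5 + 9 + 13 + 10 = 49 ≤ 51, value 17 + 14 + 2 + 7 + 6 = 46.
crate B + crate H + crate E + crate C: weight 12 + 16 + 5 + 13 = 46 ≤ 51, value 17 + 6 + 14 + 7 = 44.
Best is crate B, crate E, crate D, crate C, and crate F with total value 46.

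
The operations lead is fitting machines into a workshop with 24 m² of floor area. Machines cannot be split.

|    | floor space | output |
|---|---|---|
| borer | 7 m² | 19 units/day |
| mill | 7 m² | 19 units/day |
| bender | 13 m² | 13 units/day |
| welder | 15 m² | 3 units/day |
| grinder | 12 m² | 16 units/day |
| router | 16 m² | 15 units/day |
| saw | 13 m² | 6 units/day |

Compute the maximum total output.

Allowing fractional choices, the relaxed optimum would be about 51.3, but machines are indivisible.
borer + grinder: floor space 7 + 12 = 19 ≤ 24, output 19 + 16 = 35.
borer + mill: floor space 7 + 7 = 14 ≤ 24, output 19 + 19 = 38.
mill + grinder: floor space 7 + 12 = 19 ≤ 24, output 19 + 16 = 35.
Best is borer and mill with total output 38.

38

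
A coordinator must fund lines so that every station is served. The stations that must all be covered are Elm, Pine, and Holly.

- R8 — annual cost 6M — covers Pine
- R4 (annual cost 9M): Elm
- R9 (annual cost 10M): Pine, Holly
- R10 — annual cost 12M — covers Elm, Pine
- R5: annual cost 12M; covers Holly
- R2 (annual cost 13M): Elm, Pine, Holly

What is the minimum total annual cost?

This is an integer covering problem.
R2 alone covers Elm, Pine, Holly — every station.
Total annual cost: 13.
No cover costs less than 13.

13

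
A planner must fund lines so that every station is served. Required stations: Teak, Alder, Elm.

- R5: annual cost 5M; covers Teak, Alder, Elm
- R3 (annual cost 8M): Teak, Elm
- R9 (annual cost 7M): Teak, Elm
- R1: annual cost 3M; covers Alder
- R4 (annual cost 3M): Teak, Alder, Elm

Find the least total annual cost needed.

3

This is an integer covering problem.
R4 alone covers Teak, Alder, Elm — every station.
Total annual cost: 3.
No cover costs less than 3.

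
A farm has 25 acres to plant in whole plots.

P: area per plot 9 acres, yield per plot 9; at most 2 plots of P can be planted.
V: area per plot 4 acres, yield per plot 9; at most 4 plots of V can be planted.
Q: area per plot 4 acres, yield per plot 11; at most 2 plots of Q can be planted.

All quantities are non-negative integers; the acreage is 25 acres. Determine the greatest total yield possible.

58

Q has the best ratio (11/4); taking only Q gives at most 2×11 = 22 (stopped by the supply cap of 2).
Mixing does better — 4×V and 2×Q: area 24 ≤ 25, yield 4·9 + 2·11 = 58.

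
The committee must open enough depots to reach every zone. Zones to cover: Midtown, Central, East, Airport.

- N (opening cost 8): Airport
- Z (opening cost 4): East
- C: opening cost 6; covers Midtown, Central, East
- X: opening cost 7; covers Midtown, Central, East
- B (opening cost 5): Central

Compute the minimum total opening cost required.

14

This is a weighted set-cover instance.
Choose N and C: together they cover Midtown, Central, East, Airport — every zone.
Total opening cost: 8 + 6 = 14.
No cover costs less than 14.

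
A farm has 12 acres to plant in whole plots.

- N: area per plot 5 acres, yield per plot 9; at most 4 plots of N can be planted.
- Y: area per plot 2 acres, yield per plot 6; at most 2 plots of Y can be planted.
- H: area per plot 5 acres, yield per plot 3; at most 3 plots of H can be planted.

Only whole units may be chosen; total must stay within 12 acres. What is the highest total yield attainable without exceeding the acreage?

24

This is a bounded integer knapsack.
2×N and 1×Y: area 12 ≤ 12, yield 2·9 + 1·6 = 24.
1×N and 2×Y: area 9 ≤ 12, yield 1·9 + 2·6 = 21.
Best is 24.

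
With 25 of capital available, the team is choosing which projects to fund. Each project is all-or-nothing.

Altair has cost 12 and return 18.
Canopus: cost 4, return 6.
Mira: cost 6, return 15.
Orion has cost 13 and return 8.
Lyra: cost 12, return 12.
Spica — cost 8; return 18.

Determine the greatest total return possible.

This is a 0-1 knapsack instance.
Allowing fractional choices, the relaxed optimum would be about 49.5, but projects are indivisible.
Canopus + Mira + Spica: cost 4 + 6 + 8 = 18 ≤ 25, return 6 + 15 + 18 = 39.
Altair + Canopus + Spica: cost 12 + 4 + 8 = 24 ≤ 25, return 18 + 6 + 18 = 42.
Best is Altair, Canopus, and Spica with total return 42.

42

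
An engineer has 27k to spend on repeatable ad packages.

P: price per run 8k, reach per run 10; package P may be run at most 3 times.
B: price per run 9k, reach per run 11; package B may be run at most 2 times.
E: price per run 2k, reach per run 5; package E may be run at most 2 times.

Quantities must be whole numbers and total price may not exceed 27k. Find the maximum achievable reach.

This is a bounded integer knapsack.
E has the best ratio (5/2); taking only E gives at most 2×5 = 10 (stopped by the supply cap of 2).
Mixing does better — 2×P, 1×B, and 1×E: price 27 ≤ 27, reach 2·10 + 1·11 + 1·5 = 36.

36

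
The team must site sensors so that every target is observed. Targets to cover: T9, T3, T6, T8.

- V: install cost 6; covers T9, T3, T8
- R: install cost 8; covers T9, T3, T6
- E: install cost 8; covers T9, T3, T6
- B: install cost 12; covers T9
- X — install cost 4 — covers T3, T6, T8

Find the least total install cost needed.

This is an integer covering problem.
Choose V and X: together they cover T9, T3, T6, T8 — every target.
Total install cost: 6 + 4 = 10.

10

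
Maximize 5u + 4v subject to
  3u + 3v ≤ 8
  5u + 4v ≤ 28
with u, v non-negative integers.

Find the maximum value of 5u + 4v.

10

(u,v)=(2,0): 3·2+3·0=6≤8, 5·2+4·0=10≤28, objective 10.
(u,v)=(1,1): 3·1+3·1=6≤8, 5·1+4·1=9≤28, objective 9.
Maximum is 10 at (u,v)=(2,0).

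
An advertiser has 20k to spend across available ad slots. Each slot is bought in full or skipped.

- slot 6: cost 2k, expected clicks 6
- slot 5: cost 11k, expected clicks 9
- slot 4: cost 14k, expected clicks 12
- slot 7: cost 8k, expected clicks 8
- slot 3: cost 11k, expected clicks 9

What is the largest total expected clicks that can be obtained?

Treat it as a binary knapsack problem.
slot 6 + slot 4: cost 2 + 14 = 16 ≤ 20, expected clicks 6 + 12 = 18.
slot 5 + slot 7: cost 11 + 8 = 19 ≤ 20, expected clicks 9 + 8 = 17.
slot 7 + slot 3: cost 8 + 11 = 19 ≤ 20, expected clicks 8 + 9 = 17.
Best is slot 6 and slot 4 with total expected clicks 18.

18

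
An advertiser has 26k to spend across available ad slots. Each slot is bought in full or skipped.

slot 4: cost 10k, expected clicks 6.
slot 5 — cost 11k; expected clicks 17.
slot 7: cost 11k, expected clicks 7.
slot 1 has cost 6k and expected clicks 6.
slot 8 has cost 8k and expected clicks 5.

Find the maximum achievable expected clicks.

28

Allowing fractional choices, the relaxed optimum would be about 28.7, but ad slots are indivisible.
slot 5 + slot 7: cost 11 + 11 = 22 ≤ 26, expected clicks 17 + 7 = 24.
slot 5 + slot 1: cost 11 + 6 = 17 ≤ 26, expected clicks 17 + 6 = 23.
slot 5 + slot 1 + slot 8: cost 11 + 6 + 8 = 25 ≤ 26, expected clicks 17 + 6 + 5 = 28.
Best is slot 5, slot 1, and slot 8 with total expected clicks 28.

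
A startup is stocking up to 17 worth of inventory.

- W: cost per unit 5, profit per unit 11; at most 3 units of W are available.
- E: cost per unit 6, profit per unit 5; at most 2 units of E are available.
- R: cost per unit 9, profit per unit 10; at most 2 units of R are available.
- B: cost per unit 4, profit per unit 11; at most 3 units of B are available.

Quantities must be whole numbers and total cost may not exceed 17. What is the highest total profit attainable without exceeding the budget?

1×W and 3×B: cost 17 ≤ 17, profit 1·11 + 3·11 = 44.
3×B: cost 12 ≤ 17, profit 3·11 = 33.
Best is 44.

44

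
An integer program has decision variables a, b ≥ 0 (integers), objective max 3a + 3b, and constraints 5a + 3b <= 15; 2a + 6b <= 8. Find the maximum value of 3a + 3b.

Relaxing integrality, the LP optimum is 9.50 at (a,b) = (2.75, 0.417), which is not an integer point.
(a,b)=(3,0): 5·3+3·0=15≤15, 2·3+6·0=6≤8, objective 9.
(a,b)=(1,1): 5·1+3·1=8≤15, 2·1+6·1=8≤8, objective 6.
The best lattice point is (3,0), giving 9.

9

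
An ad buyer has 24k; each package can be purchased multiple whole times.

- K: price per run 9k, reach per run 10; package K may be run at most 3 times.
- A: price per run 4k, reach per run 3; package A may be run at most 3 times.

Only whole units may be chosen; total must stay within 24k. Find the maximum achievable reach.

23

2×K and 1×A: price 22 ≤ 24, reach 2·10 + 1·3 = 23.
2×K: price 18 ≤ 24, reach 2·10 = 20.
Best is 23.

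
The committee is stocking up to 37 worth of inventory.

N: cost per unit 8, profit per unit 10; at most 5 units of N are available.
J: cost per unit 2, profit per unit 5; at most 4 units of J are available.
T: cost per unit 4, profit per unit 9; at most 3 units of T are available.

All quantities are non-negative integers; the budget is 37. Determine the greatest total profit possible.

67

This is a bounded integer knapsack.
J has the best ratio (5/2); taking only J gives at most 4×5 = 20 (stopped by the supply cap of 4).
Mixing does better — 2×N, 4×J, and 3×T: cost 36 ≤ 37, profit 2·10 + 4·5 + 3·9 = 67.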